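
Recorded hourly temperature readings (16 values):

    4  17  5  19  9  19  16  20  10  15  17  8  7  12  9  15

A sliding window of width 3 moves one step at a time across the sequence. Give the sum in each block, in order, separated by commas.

26, 41, 33, 47, 44, 55, 46, 45, 42, 40, 32, 27, 28, 36

4 17 5 → sum 26
17 5 19 → sum 41
5 19 9 → sum 33
19 9 19 → sum 47
9 19 16 → sum 44
19 16 20 → sum 55
16 20 10 → sum 46
20 10 15 → sum 45
10 15 17 → sum 42
15 17 8 → sum 40
17 8 7 → sum 32
8 7 12 → sum 27
7 12 9 → sum 28
12 9 15 → sum 36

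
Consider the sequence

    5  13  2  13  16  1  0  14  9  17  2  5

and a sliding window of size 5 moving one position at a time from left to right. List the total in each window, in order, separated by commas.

49, 45, 32, 44, 40, 41, 42, 47

5 13 2 13 16 → sum 49
13 2 13 16 1 → sum 45
2 13 16 1 0 → sum 32
13 16 1 0 14 → sum 44
16 1 0 14 9 → sum 40
1 0 14 9 17 → sum 41
0 14 9 17 2 → sum 42
14 9 17 2 5 → sum 47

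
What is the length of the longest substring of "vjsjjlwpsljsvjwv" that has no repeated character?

[v] len 1
[v, j] len 2
[v, j, s] len 3
[s, j] len 2
[j] len 1
[j, l] len 2
[j, l, w] len 3
[j, l, w, p] len 4
[j, l, w, p, s] len 5
[w, p, s, l] len 4
[w, p, s, l, j] len 5
[l, j, s] len 3
[l, j, s, v] len 4
[s, v, j] len 3
[s, v, j, w] len 4
[j, w, v] len 3
Longest all-distinct length: 5.

5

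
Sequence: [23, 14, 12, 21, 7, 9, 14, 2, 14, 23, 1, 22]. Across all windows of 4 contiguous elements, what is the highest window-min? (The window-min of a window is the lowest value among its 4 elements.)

[23, 14, 12, 21] → min 12
[14, 12, 21, 7] → min 7
[12, 21, 7, 9] → min 7
[21, 7, 9, 14] → min 7
[7, 9, 14, 2] → min 2
[9, 14, 2, 14] → min 2
[14, 2, 14, 23] → min 2
[2, 14, 23, 1] → min 1
[14, 23, 1, 22] → min 1
Highest of these is 12.

12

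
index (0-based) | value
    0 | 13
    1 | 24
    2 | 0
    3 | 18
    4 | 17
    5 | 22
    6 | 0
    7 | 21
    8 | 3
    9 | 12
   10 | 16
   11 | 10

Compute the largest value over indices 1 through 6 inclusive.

24

Elements at indices 1..6: 24, 0, 18, 17, 22, 0
max(24, 0, 18, 17, 22, 0) = 24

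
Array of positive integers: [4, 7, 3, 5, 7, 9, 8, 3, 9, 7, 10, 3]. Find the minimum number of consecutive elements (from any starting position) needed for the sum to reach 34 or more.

5

add 4: running sum 4 < 34
add 7: running sum 11 < 34
add 3: running sum 14 < 34
add 5: running sum 19 < 34
add 7: running sum 26 < 34
add 9: shortest ending here [4, 7, 3, 5, 7, 9] sum 35, len 6
add 8: shortest ending here [7, 3, 5, 7, 9, 8] sum 39, len 6
add 3: shortest ending here [3, 5, 7, 9, 8, 3] sum 35, len 6
add 9: shortest ending here [7, 9, 8, 3, 9] sum 36, len 5
add 7: shortest ending here [9, 8, 3, 9, 7] sum 36, len 5
add 10: shortest ending here [8, 3, 9, 7, 10] sum 37, len 5
add 3: shortest ending here [8, 3, 9, 7, 10, 3] sum 40, len 6
Shortest qualifying length: 5.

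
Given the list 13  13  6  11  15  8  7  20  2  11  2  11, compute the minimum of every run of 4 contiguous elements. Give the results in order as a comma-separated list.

13 13 6 11 → min 6
13 6 11 15 → min 6
6 11 15 8 → min 6
11 15 8 7 → min 7
15 8 7 20 → min 7
8 7 20 2 → min 2
7 20 2 11 → min 2
20 2 11 2 → min 2
2 11 2 11 → min 2

6, 6, 6, 7, 7, 2, 2, 2, 2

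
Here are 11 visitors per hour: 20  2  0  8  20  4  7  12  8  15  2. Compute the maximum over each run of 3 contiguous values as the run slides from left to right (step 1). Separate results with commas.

(20, 2, 0) → max 20
(2, 0, 8) → max 8
(0, 8, 20) → max 20
(8, 20, 4) → max 20
(20, 4, 7) → max 20
(4, 7, 12) → max 12
(7, 12, 8) → max 12
(12, 8, 15) → max 15
(8, 15, 2) → max 15

20, 8, 20, 20, 20, 12, 12, 15, 15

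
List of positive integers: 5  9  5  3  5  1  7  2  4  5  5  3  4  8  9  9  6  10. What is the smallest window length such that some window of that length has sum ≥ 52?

8

add 5: running sum 5 < 52
add 9: running sum 14 < 52
add 5: running sum 19 < 52
add 3: running sum 22 < 52
add 5: running sum 27 < 52
add 1: running sum 28 < 52
add 7: running sum 35 < 52
add 2: running sum 37 < 52
add 4: running sum 41 < 52
add 5: running sum 46 < 52
add 5: running sum 51 < 52
add 3: shortest ending here [5, 9, 5, 3, 5, 1, 7, 2, 4, 5, 5, 3] sum 54, len 12
add 4: shortest ending here [9, 5, 3, 5, 1, 7, 2, 4, 5, 5, 3, 4] sum 53, len 12
add 8: shortest ending here [5, 3, 5, 1, 7, 2, 4, 5, 5, 3, 4, 8] sum 52, len 12
add 9: shortest ending here [5, 1, 7, 2, 4, 5, 5, 3, 4, 8, 9] sum 53, len 11
add 9: shortest ending here [7, 2, 4, 5, 5, 3, 4, 8, 9, 9] sum 56, len 10
add 6: shortest ending here [4, 5, 5, 3, 4, 8, 9, 9, 6] sum 53, len 9
add 10: shortest ending here [5, 3, 4, 8, 9, 9, 6, 10] sum 54, len 8
Shortest qualifying length: 8.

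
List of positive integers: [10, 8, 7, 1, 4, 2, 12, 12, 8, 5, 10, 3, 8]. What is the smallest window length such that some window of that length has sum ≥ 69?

add 10: running sum 10 < 69
add 8: running sum 18 < 69
add 7: running sum 25 < 69
add 1: running sum 26 < 69
add 4: running sum 30 < 69
add 2: running sum 32 < 69
add 12: running sum 44 < 69
add 12: running sum 56 < 69
add 8: running sum 64 < 69
end 9: [10, 8, 7, 1, 4, 2, 12, 12, 8, 5] sum 69, len 10
end 10: [8, 7, 1, 4, 2, 12, 12, 8, 5, 10] sum 69, len 10
end 11: [8, 7, 1, 4, 2, 12, 12, 8, 5, 10, 3] sum 72, len 11
end 12: [7, 1, 4, 2, 12, 12, 8, 5, 10, 3, 8] sum 72, len 11
Shortest qualifying length: 10.

10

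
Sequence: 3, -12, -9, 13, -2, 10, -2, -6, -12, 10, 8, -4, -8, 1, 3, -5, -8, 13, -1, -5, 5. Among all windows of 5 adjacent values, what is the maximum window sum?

[3, -12, -9, 13, -2] → sum -7
[-12, -9, 13, -2, 10] → sum 0
[-9, 13, -2, 10, -2] → sum 10
[13, -2, 10, -2, -6] → sum 13
[-2, 10, -2, -6, -12] → sum -12
[10, -2, -6, -12, 10] → sum 0
[-2, -6, -12, 10, 8] → sum -2
[-6, -12, 10, 8, -4] → sum -4
[-12, 10, 8, -4, -8] → sum -6
[10, 8, -4, -8, 1] → sum 7
[8, -4, -8, 1, 3] → sum 0
[-4, -8, 1, 3, -5] → sum -13
[-8, 1, 3, -5, -8] → sum -17
[1, 3, -5, -8, 13] → sum 4
[3, -5, -8, 13, -1] → sum 2
[-5, -8, 13, -1, -5] → sum -6
[-8, 13, -1, -5, 5] → sum 4
Maximum of these is 13.

13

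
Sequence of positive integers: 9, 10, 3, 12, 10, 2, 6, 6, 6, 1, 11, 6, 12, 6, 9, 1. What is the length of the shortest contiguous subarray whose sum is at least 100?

14

add 9: running sum 9 < 100
add 10: running sum 19 < 100
add 3: running sum 22 < 100
add 12: running sum 34 < 100
add 10: running sum 44 < 100
add 2: running sum 46 < 100
add 6: running sum 52 < 100
add 6: running sum 58 < 100
add 6: running sum 64 < 100
add 1: running sum 65 < 100
add 11: running sum 76 < 100
add 6: running sum 82 < 100
add 12: running sum 94 < 100
add 6: shortest ending here [9, 10, 3, 12, 10, 2, 6, 6, 6, 1, 11, 6, 12, 6] sum 100, len 14
add 9: shortest ending here [10, 3, 12, 10, 2, 6, 6, 6, 1, 11, 6, 12, 6, 9] sum 100, len 14
add 1: shortest ending here [10, 3, 12, 10, 2, 6, 6, 6, 1, 11, 6, 12, 6, 9, 1] sum 101, len 15
Shortest qualifying length: 14.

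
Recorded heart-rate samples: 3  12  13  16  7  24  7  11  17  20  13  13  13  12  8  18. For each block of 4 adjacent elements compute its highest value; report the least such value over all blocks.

3 12 13 16 → max 16
12 13 16 7 → max 16
13 16 7 24 → max 24
16 7 24 7 → max 24
7 24 7 11 → max 24
24 7 11 17 → max 24
7 11 17 20 → max 20
11 17 20 13 → max 20
17 20 13 13 → max 20
20 13 13 13 → max 20
13 13 13 12 → max 13
13 13 12 8 → max 13
13 12 8 18 → max 18
Least of these is 13.

13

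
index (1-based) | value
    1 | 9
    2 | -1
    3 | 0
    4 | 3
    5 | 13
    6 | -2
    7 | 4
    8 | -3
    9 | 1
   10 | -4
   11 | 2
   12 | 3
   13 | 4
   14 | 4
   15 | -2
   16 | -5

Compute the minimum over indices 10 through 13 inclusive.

-4

Elements at indices 10..13: -4, 2, 3, 4
min(-4, 2, 3, 4) = -4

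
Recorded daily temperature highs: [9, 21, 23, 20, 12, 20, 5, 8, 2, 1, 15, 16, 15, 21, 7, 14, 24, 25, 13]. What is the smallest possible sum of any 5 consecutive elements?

31

9 21 23 20 12 → sum 85
21 23 20 12 20 → sum 96
23 20 12 20 5 → sum 80
20 12 20 5 8 → sum 65
12 20 5 8 2 → sum 47
20 5 8 2 1 → sum 36
5 8 2 1 15 → sum 31
8 2 1 15 16 → sum 42
2 1 15 16 15 → sum 49
1 15 16 15 21 → sum 68
15 16 15 21 7 → sum 74
16 15 21 7 14 → sum 73
15 21 7 14 24 → sum 81
21 7 14 24 25 → sum 91
7 14 24 25 13 → sum 83
Smallest of these is 31.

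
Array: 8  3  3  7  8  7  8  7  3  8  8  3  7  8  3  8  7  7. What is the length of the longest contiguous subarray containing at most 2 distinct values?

5

Extend right; when distinct count exceeds 2, shrink from the left:
[8] 1 distinct, len 1
[8, 3] 2 distinct, len 2
[8, 3, 3] 2 distinct, len 3
[3, 3, 7] 2 distinct, len 3
[7, 8] 2 distinct, len 2
[7, 8, 7] 2 distinct, len 3
[7, 8, 7, 8] 2 distinct, len 4
[7, 8, 7, 8, 7] 2 distinct, len 5
[7, 3] 2 distinct, len 2
[3, 8] 2 distinct, len 2
[3, 8, 8] 2 distinct, len 3
[3, 8, 8, 3] 2 distinct, len 4
[3, 7] 2 distinct, len 2
[7, 8] 2 distinct, len 2
[8, 3] 2 distinct, len 2
[8, 3, 8] 2 distinct, len 3
[8, 7] 2 distinct, len 2
[8, 7, 7] 2 distinct, len 3
Longest length with ≤2 distinct: 5.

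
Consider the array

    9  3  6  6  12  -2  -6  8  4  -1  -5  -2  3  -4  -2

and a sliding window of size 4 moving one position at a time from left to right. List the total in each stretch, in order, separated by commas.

9 3 6 6 → sum 24
3 6 6 12 → sum 27
6 6 12 -2 → sum 22
6 12 -2 -6 → sum 10
12 -2 -6 8 → sum 12
-2 -6 8 4 → sum 4
-6 8 4 -1 → sum 5
8 4 -1 -5 → sum 6
4 -1 -5 -2 → sum -4
-1 -5 -2 3 → sum -5
-5 -2 3 -4 → sum -8
-2 3 -4 -2 → sum -5

24, 27, 22, 10, 12, 4, 5, 6, -4, -5, -8, -5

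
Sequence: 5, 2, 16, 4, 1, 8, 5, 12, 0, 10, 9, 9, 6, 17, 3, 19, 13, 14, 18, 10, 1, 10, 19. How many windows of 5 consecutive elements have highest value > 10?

[5, 2, 16, 4, 1] → max 16  > 10 ✓
[2, 16, 4, 1, 8] → max 16  > 10 ✓
[16, 4, 1, 8, 5] → max 16  > 10 ✓
[4, 1, 8, 5, 12] → max 12  > 10 ✓
[1, 8, 5, 12, 0] → max 12  > 10 ✓
[8, 5, 12, 0, 10] → max 12  > 10 ✓
[5, 12, 0, 10, 9] → max 12  > 10 ✓
[12, 0, 10, 9, 9] → max 12  > 10 ✓
[0, 10, 9, 9, 6] → max 10
[10, 9, 9, 6, 17] → max 17  > 10 ✓
[9, 9, 6, 17, 3] → max 17  > 10 ✓
[9, 6, 17, 3, 19] → max 19  > 10 ✓
[6, 17, 3, 19, 13] → max 19  > 10 ✓
[17, 3, 19, 13, 14] → max 19  > 10 ✓
[3, 19, 13, 14, 18] → max 19  > 10 ✓
[19, 13, 14, 18, 10] → max 19  > 10 ✓
[13, 14, 18, 10, 1] → max 18  > 10 ✓
[14, 18, 10, 1, 10] → max 18  > 10 ✓
[18, 10, 1, 10, 19] → max 19  > 10 ✓
18 windows satisfy the condition.

18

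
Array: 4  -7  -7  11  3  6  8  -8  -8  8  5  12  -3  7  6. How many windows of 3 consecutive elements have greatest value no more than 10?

[4, -7, -7] → max 4  ≤ 10 ✓
[-7, -7, 11] → max 11
[-7, 11, 3] → max 11
[11, 3, 6] → max 11
[3, 6, 8] → max 8  ≤ 10 ✓
[6, 8, -8] → max 8  ≤ 10 ✓
[8, -8, -8] → max 8  ≤ 10 ✓
[-8, -8, 8] → max 8  ≤ 10 ✓
[-8, 8, 5] → max 8  ≤ 10 ✓
[8, 5, 12] → max 12
[5, 12, -3] → max 12
[12, -3, 7] → max 12
[-3, 7, 6] → max 7  ≤ 10 ✓
7 windows satisfy the condition.

7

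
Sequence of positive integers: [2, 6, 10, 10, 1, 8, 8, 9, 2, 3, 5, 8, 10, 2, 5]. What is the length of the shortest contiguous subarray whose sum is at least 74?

11

add 2: running sum 2 < 74
add 6: running sum 8 < 74
add 10: running sum 18 < 74
add 10: running sum 28 < 74
add 1: running sum 29 < 74
add 8: running sum 37 < 74
add 8: running sum 45 < 74
add 9: running sum 54 < 74
add 2: running sum 56 < 74
add 3: running sum 59 < 74
add 5: running sum 64 < 74
add 8: running sum 72 < 74
end 12: [10, 10, 1, 8, 8, 9, 2, 3, 5, 8, 10] sum 74, len 11
end 13: [10, 10, 1, 8, 8, 9, 2, 3, 5, 8, 10, 2] sum 76, len 12
end 14: [10, 10, 1, 8, 8, 9, 2, 3, 5, 8, 10, 2, 5] sum 81, len 13
Shortest qualifying length: 11.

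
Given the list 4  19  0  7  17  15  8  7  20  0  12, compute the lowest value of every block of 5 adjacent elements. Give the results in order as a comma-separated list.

Sliding a size-5 window across the 11 values:
(4, 19, 0, 7, 17) → min 0
(19, 0, 7, 17, 15) → min 0
(0, 7, 17, 15, 8) → min 0
(7, 17, 15, 8, 7) → min 7
(17, 15, 8, 7, 20) → min 7
(15, 8, 7, 20, 0) → min 0
(8, 7, 20, 0, 12) → min 0

0, 0, 0, 7, 7, 0, 0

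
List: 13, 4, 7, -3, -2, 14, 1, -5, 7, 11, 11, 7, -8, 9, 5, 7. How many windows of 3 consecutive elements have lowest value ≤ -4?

[13, 4, 7] → min 4
[4, 7, -3] → min -3
[7, -3, -2] → min -3
[-3, -2, 14] → min -3
[-2, 14, 1] → min -2
[14, 1, -5] → min -5  ≤ -4 ✓
[1, -5, 7] → min -5  ≤ -4 ✓
[-5, 7, 11] → min -5  ≤ -4 ✓
[7, 11, 11] → min 7
[11, 11, 7] → min 7
[11, 7, -8] → min -8  ≤ -4 ✓
[7, -8, 9] → min -8  ≤ -4 ✓
[-8, 9, 5] → min -8  ≤ -4 ✓
[9, 5, 7] → min 5
6 windows satisfy the condition.

6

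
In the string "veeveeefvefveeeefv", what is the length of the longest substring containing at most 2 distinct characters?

7

Extend right; when distinct count exceeds 2, shrink from the left:
[v] 1 distinct, len 1
[v, e] 2 distinct, len 2
[v, e, e] 2 distinct, len 3
[v, e, e, v] 2 distinct, len 4
[v, e, e, v, e] 2 distinct, len 5
[v, e, e, v, e, e] 2 distinct, len 6
[v, e, e, v, e, e, e] 2 distinct, len 7
[e, e, e, f] 2 distinct, len 4
[f, v] 2 distinct, len 2
[v, e] 2 distinct, len 2
[e, f] 2 distinct, len 2
[f, v] 2 distinct, len 2
[v, e] 2 distinct, len 2
[v, e, e] 2 distinct, len 3
[v, e, e, e] 2 distinct, len 4
[v, e, e, e, e] 2 distinct, len 5
[e, e, e, e, f] 2 distinct, len 5
[f, v] 2 distinct, len 2
Longest length with ≤2 distinct: 7.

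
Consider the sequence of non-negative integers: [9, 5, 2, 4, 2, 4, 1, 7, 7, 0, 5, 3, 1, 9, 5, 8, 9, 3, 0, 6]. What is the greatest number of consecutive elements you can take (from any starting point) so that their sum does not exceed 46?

12

add 9: [9] sum 9, len 1
add 5: [9, 5] sum 14, len 2
add 2: [9, 5, 2] sum 16, len 3
add 4: [9, 5, 2, 4] sum 20, len 4
add 2: [9, 5, 2, 4, 2] sum 22, len 5
add 4: [9, 5, 2, 4, 2, 4] sum 26, len 6
add 1: [9, 5, 2, 4, 2, 4, 1] sum 27, len 7
add 7: [9, 5, 2, 4, 2, 4, 1, 7] sum 34, len 8
add 7: [9, 5, 2, 4, 2, 4, 1, 7, 7] sum 41, len 9
add 0: [9, 5, 2, 4, 2, 4, 1, 7, 7, 0] sum 41, len 10
add 5: [9, 5, 2, 4, 2, 4, 1, 7, 7, 0, 5] sum 46, len 11
add 3: [5, 2, 4, 2, 4, 1, 7, 7, 0, 5, 3] sum 40, len 11
add 1: [5, 2, 4, 2, 4, 1, 7, 7, 0, 5, 3, 1] sum 41, len 12
add 9: [2, 4, 2, 4, 1, 7, 7, 0, 5, 3, 1, 9] sum 45, len 12
add 5: [2, 4, 1, 7, 7, 0, 5, 3, 1, 9, 5] sum 44, len 11
add 8: [1, 7, 7, 0, 5, 3, 1, 9, 5, 8] sum 46, len 10
add 9: [0, 5, 3, 1, 9, 5, 8, 9] sum 40, len 8
add 3: [0, 5, 3, 1, 9, 5, 8, 9, 3] sum 43, len 9
add 0: [0, 5, 3, 1, 9, 5, 8, 9, 3, 0] sum 43, len 10
add 6: [3, 1, 9, 5, 8, 9, 3, 0, 6] sum 44, len 9
Longest length seen: 12.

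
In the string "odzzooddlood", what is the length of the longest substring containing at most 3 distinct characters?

add o: window [o] (1 distinct), len 1
add d: window [o, d] (2 distinct), len 2
add z: window [o, d, z] (3 distinct), len 3
add z: window [o, d, z, z] (3 distinct), len 4
add o: window [o, d, z, z, o] (3 distinct), len 5
add o: window [o, d, z, z, o, o] (3 distinct), len 6
add d: window [o, d, z, z, o, o, d] (3 distinct), len 7
add d: window [o, d, z, z, o, o, d, d] (3 distinct), len 8
add l: window [o, o, d, d, l] (3 distinct), len 5
add o: window [o, o, d, d, l, o] (3 distinct), len 6
add o: window [o, o, d, d, l, o, o] (3 distinct), len 7
add d: window [o, o, d, d, l, o, o, d] (3 distinct), len 8
Longest length with ≤3 distinct: 8.

8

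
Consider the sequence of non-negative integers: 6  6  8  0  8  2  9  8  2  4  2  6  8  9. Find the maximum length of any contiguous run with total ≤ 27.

[6] sum 6 len 1
[6, 6] sum 12 len 2
[6, 6, 8] sum 20 len 3
[6, 6, 8, 0] sum 20 len 4
[6, 8, 0, 8] sum 22 len 4
[6, 8, 0, 8, 2] sum 24 len 5
[8, 0, 8, 2, 9] sum 27 len 5
[0, 8, 2, 9, 8] sum 27 len 5
[2, 9, 8, 2] sum 21 len 4
[2, 9, 8, 2, 4] sum 25 len 5
[2, 9, 8, 2, 4, 2] sum 27 len 6
[8, 2, 4, 2, 6] sum 22 len 5
[2, 4, 2, 6, 8] sum 22 len 5
[2, 6, 8, 9] sum 25 len 4
Longest length seen: 6.

6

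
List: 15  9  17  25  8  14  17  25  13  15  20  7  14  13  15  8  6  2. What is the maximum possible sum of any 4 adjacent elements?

73

[15, 9, 17, 25] → sum 66
[9, 17, 25, 8] → sum 59
[17, 25, 8, 14] → sum 64
[25, 8, 14, 17] → sum 64
[8, 14, 17, 25] → sum 64
[14, 17, 25, 13] → sum 69
[17, 25, 13, 15] → sum 70
[25, 13, 15, 20] → sum 73
[13, 15, 20, 7] → sum 55
[15, 20, 7, 14] → sum 56
[20, 7, 14, 13] → sum 54
[7, 14, 13, 15] → sum 49
[14, 13, 15, 8] → sum 50
[13, 15, 8, 6] → sum 42
[15, 8, 6, 2] → sum 31
Maximum of these is 73.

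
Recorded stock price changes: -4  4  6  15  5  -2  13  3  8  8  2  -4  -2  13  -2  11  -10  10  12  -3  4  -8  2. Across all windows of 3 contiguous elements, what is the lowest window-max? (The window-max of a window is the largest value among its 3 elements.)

2

[-4, 4, 6] → max 6
[4, 6, 15] → max 15
[6, 15, 5] → max 15
[15, 5, -2] → max 15
[5, -2, 13] → max 13
[-2, 13, 3] → max 13
[13, 3, 8] → max 13
[3, 8, 8] → max 8
[8, 8, 2] → max 8
[8, 2, -4] → max 8
[2, -4, -2] → max 2
[-4, -2, 13] → max 13
[-2, 13, -2] → max 13
[13, -2, 11] → max 13
[-2, 11, -10] → max 11
[11, -10, 10] → max 11
[-10, 10, 12] → max 12
[10, 12, -3] → max 12
[12, -3, 4] → max 12
[-3, 4, -8] → max 4
[4, -8, 2] → max 4
Lowest of these is 2.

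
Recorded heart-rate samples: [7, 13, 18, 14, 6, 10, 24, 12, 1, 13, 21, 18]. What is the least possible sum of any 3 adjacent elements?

26

7 13 18 → sum 38
13 18 14 → sum 45
18 14 6 → sum 38
14 6 10 → sum 30
6 10 24 → sum 40
10 24 12 → sum 46
24 12 1 → sum 37
12 1 13 → sum 26
1 13 21 → sum 35
13 21 18 → sum 52
Least of these is 26.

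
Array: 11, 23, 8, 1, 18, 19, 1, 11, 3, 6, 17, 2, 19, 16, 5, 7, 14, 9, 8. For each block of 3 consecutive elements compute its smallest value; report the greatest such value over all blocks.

11 23 8 → min 8
23 8 1 → min 1
8 1 18 → min 1
1 18 19 → min 1
18 19 1 → min 1
19 1 11 → min 1
1 11 3 → min 1
11 3 6 → min 3
3 6 17 → min 3
6 17 2 → min 2
17 2 19 → min 2
2 19 16 → min 2
19 16 5 → min 5
16 5 7 → min 5
5 7 14 → min 5
7 14 9 → min 7
14 9 8 → min 8
Greatest of these is 8.

8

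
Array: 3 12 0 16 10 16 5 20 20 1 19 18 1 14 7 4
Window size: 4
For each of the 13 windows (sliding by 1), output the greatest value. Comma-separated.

16, 16, 16, 16, 20, 20, 20, 20, 20, 19, 19, 18, 14

(3, 12, 0, 16) → max 16
(12, 0, 16, 10) → max 16
(0, 16, 10, 16) → max 16
(16, 10, 16, 5) → max 16
(10, 16, 5, 20) → max 20
(16, 5, 20, 20) → max 20
(5, 20, 20, 1) → max 20
(20, 20, 1, 19) → max 20
(20, 1, 19, 18) → max 20
(1, 19, 18, 1) → max 19
(19, 18, 1, 14) → max 19
(18, 1, 14, 7) → max 18
(1, 14, 7, 4) → max 14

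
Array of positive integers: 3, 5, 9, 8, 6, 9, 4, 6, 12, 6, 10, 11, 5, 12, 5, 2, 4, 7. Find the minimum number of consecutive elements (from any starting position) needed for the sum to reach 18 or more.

Extend right; whenever the sum reaches 18, record the length and shrink from the left:
add 3: running sum 3 < 18
add 5: running sum 8 < 18
add 9: running sum 17 < 18
add 8: shortest ending here [5, 9, 8] sum 22, len 3
add 6: shortest ending here [9, 8, 6] sum 23, len 3
add 9: shortest ending here [8, 6, 9] sum 23, len 3
add 4: shortest ending here [6, 9, 4] sum 19, len 3
add 6: shortest ending here [9, 4, 6] sum 19, len 3
add 12: shortest ending here [6, 12] sum 18, len 2
add 6: shortest ending here [12, 6] sum 18, len 2
add 10: shortest ending here [12, 6, 10] sum 28, len 3
add 11: shortest ending here [10, 11] sum 21, len 2
add 5: shortest ending here [10, 11, 5] sum 26, len 3
add 12: shortest ending here [11, 5, 12] sum 28, len 3
add 5: shortest ending here [5, 12, 5] sum 22, len 3
add 2: shortest ending here [12, 5, 2] sum 19, len 3
add 4: shortest ending here [12, 5, 2, 4] sum 23, len 4
add 7: shortest ending here [5, 2, 4, 7] sum 18, len 4
Shortest qualifying length: 2.

2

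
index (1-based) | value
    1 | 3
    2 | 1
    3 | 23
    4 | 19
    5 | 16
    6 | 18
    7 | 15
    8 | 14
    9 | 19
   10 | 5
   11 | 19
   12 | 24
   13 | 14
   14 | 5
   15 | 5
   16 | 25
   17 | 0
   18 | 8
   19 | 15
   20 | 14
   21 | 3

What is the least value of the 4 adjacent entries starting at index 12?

Elements at indices 12..15: 24, 14, 5, 5
min(24, 14, 5, 5) = 5

5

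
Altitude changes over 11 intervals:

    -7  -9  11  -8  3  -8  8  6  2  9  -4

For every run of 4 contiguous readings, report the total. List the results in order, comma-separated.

(-7, -9, 11, -8) → sum -13
(-9, 11, -8, 3) → sum -3
(11, -8, 3, -8) → sum -2
(-8, 3, -8, 8) → sum -5
(3, -8, 8, 6) → sum 9
(-8, 8, 6, 2) → sum 8
(8, 6, 2, 9) → sum 25
(6, 2, 9, -4) → sum 13

-13, -3, -2, -5, 9, 8, 25, 13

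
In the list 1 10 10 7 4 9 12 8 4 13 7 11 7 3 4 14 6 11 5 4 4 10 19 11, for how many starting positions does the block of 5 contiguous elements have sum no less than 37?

1 10 10 7 4 → sum 32
10 10 7 4 9 → sum 40  ≥ 37 ✓
10 7 4 9 12 → sum 42  ≥ 37 ✓
7 4 9 12 8 → sum 40  ≥ 37 ✓
4 9 12 8 4 → sum 37  ≥ 37 ✓
9 12 8 4 13 → sum 46  ≥ 37 ✓
12 8 4 13 7 → sum 44  ≥ 37 ✓
8 4 13 7 11 → sum 43  ≥ 37 ✓
4 13 7 11 7 → sum 42  ≥ 37 ✓
13 7 11 7 3 → sum 41  ≥ 37 ✓
7 11 7 3 4 → sum 32
11 7 3 4 14 → sum 39  ≥ 37 ✓
7 3 4 14 6 → sum 34
3 4 14 6 11 → sum 38  ≥ 37 ✓
4 14 6 11 5 → sum 40  ≥ 37 ✓
14 6 11 5 4 → sum 40  ≥ 37 ✓
6 11 5 4 4 → sum 30
11 5 4 4 10 → sum 34
5 4 4 10 19 → sum 42  ≥ 37 ✓
4 4 10 19 11 → sum 48  ≥ 37 ✓
15 windows satisfy the condition.

15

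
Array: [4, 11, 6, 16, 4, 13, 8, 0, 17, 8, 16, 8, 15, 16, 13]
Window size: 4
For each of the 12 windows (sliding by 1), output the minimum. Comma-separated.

(4, 11, 6, 16) → min 4
(11, 6, 16, 4) → min 4
(6, 16, 4, 13) → min 4
(16, 4, 13, 8) → min 4
(4, 13, 8, 0) → min 0
(13, 8, 0, 17) → min 0
(8, 0, 17, 8) → min 0
(0, 17, 8, 16) → min 0
(17, 8, 16, 8) → min 8
(8, 16, 8, 15) → min 8
(16, 8, 15, 16) → min 8
(8, 15, 16, 13) → min 8

4, 4, 4, 4, 0, 0, 0, 0, 8, 8, 8, 8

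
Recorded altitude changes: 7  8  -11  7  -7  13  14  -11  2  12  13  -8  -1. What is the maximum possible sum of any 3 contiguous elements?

27

Each size-3 window and its sum:
[7, 8, -11] → sum 4
[8, -11, 7] → sum 4
[-11, 7, -7] → sum -11
[7, -7, 13] → sum 13
[-7, 13, 14] → sum 20
[13, 14, -11] → sum 16
[14, -11, 2] → sum 5
[-11, 2, 12] → sum 3
[2, 12, 13] → sum 27
[12, 13, -8] → sum 17
[13, -8, -1] → sum 4
Maximum of these is 27.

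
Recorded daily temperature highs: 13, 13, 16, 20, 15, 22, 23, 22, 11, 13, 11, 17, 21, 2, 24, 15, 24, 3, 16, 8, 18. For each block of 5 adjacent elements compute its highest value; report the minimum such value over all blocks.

20

[13, 13, 16, 20, 15] → max 20
[13, 16, 20, 15, 22] → max 22
[16, 20, 15, 22, 23] → max 23
[20, 15, 22, 23, 22] → max 23
[15, 22, 23, 22, 11] → max 23
[22, 23, 22, 11, 13] → max 23
[23, 22, 11, 13, 11] → max 23
[22, 11, 13, 11, 17] → max 22
[11, 13, 11, 17, 21] → max 21
[13, 11, 17, 21, 2] → max 21
[11, 17, 21, 2, 24] → max 24
[17, 21, 2, 24, 15] → max 24
[21, 2, 24, 15, 24] → max 24
[2, 24, 15, 24, 3] → max 24
[24, 15, 24, 3, 16] → max 24
[15, 24, 3, 16, 8] → max 24
[24, 3, 16, 8, 18] → max 24
Minimum of these is 20.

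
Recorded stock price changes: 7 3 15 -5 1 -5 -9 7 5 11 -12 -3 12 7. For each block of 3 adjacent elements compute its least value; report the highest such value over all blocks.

5

(7, 3, 15) → min 3
(3, 15, -5) → min -5
(15, -5, 1) → min -5
(-5, 1, -5) → min -5
(1, -5, -9) → min -9
(-5, -9, 7) → min -9
(-9, 7, 5) → min -9
(7, 5, 11) → min 5
(5, 11, -12) → min -12
(11, -12, -3) → min -12
(-12, -3, 12) → min -12
(-3, 12, 7) → min -3
Highest of these is 5.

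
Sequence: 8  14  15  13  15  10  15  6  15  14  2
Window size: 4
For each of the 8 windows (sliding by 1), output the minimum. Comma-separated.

[8, 14, 15, 13] → min 8
[14, 15, 13, 15] → min 13
[15, 13, 15, 10] → min 10
[13, 15, 10, 15] → min 10
[15, 10, 15, 6] → min 6
[10, 15, 6, 15] → min 6
[15, 6, 15, 14] → min 6
[6, 15, 14, 2] → min 2

8, 13, 10, 10, 6, 6, 6, 2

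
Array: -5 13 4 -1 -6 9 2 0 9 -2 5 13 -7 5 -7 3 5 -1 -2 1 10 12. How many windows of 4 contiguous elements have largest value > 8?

[-5, 13, 4, -1] → max 13  > 8 ✓
[13, 4, -1, -6] → max 13  > 8 ✓
[4, -1, -6, 9] → max 9  > 8 ✓
[-1, -6, 9, 2] → max 9  > 8 ✓
[-6, 9, 2, 0] → max 9  > 8 ✓
[9, 2, 0, 9] → max 9  > 8 ✓
[2, 0, 9, -2] → max 9  > 8 ✓
[0, 9, -2, 5] → max 9  > 8 ✓
[9, -2, 5, 13] → max 13  > 8 ✓
[-2, 5, 13, -7] → max 13  > 8 ✓
[5, 13, -7, 5] → max 13  > 8 ✓
[13, -7, 5, -7] → max 13  > 8 ✓
[-7, 5, -7, 3] → max 5
[5, -7, 3, 5] → max 5
[-7, 3, 5, -1] → max 5
[3, 5, -1, -2] → max 5
[5, -1, -2, 1] → max 5
[-1, -2, 1, 10] → max 10  > 8 ✓
[-2, 1, 10, 12] → max 12  > 8 ✓
14 windows satisfy the condition.

14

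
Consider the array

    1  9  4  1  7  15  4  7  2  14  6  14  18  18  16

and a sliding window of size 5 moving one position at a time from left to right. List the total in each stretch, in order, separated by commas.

22, 36, 31, 34, 35, 42, 33, 43, 54, 70, 72

Sliding a size-5 window across the 15 values:
1 9 4 1 7 → sum 22
9 4 1 7 15 → sum 36
4 1 7 15 4 → sum 31
1 7 15 4 7 → sum 34
7 15 4 7 2 → sum 35
15 4 7 2 14 → sum 42
4 7 2 14 6 → sum 33
7 2 14 6 14 → sum 43
2 14 6 14 18 → sum 54
14 6 14 18 18 → sum 70
6 14 18 18 16 → sum 72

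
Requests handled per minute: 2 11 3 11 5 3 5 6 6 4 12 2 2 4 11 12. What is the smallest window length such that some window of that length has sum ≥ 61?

Extend right; whenever the sum reaches 61, record the length and shrink from the left:
add 2: running sum 2 < 61
add 11: running sum 13 < 61
add 3: running sum 16 < 61
add 11: running sum 27 < 61
add 5: running sum 32 < 61
add 3: running sum 35 < 61
add 5: running sum 40 < 61
add 6: running sum 46 < 61
add 6: running sum 52 < 61
add 4: running sum 56 < 61
end 10: [11, 3, 11, 5, 3, 5, 6, 6, 4, 12] sum 66, len 10
end 11: [11, 3, 11, 5, 3, 5, 6, 6, 4, 12, 2] sum 68, len 11
end 12: [11, 3, 11, 5, 3, 5, 6, 6, 4, 12, 2, 2] sum 70, len 12
end 13: [3, 11, 5, 3, 5, 6, 6, 4, 12, 2, 2, 4] sum 63, len 12
end 14: [11, 5, 3, 5, 6, 6, 4, 12, 2, 2, 4, 11] sum 71, len 12
end 15: [5, 6, 6, 4, 12, 2, 2, 4, 11, 12] sum 64, len 10
Shortest qualifying length: 10.

10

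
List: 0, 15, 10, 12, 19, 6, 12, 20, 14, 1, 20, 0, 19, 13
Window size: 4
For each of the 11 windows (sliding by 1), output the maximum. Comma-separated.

15, 19, 19, 19, 20, 20, 20, 20, 20, 20, 20

(0, 15, 10, 12) → max 15
(15, 10, 12, 19) → max 19
(10, 12, 19, 6) → max 19
(12, 19, 6, 12) → max 19
(19, 6, 12, 20) → max 20
(6, 12, 20, 14) → max 20
(12, 20, 14, 1) → max 20
(20, 14, 1, 20) → max 20
(14, 1, 20, 0) → max 20
(1, 20, 0, 19) → max 20
(20, 0, 19, 13) → max 20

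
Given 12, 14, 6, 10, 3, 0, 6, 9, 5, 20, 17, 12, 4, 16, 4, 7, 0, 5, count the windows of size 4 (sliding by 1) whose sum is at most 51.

13

[12, 14, 6, 10] → sum 42  ≤ 51 ✓
[14, 6, 10, 3] → sum 33  ≤ 51 ✓
[6, 10, 3, 0] → sum 19  ≤ 51 ✓
[10, 3, 0, 6] → sum 19  ≤ 51 ✓
[3, 0, 6, 9] → sum 18  ≤ 51 ✓
[0, 6, 9, 5] → sum 20  ≤ 51 ✓
[6, 9, 5, 20] → sum 40  ≤ 51 ✓
[9, 5, 20, 17] → sum 51  ≤ 51 ✓
[5, 20, 17, 12] → sum 54
[20, 17, 12, 4] → sum 53
[17, 12, 4, 16] → sum 49  ≤ 51 ✓
[12, 4, 16, 4] → sum 36  ≤ 51 ✓
[4, 16, 4, 7] → sum 31  ≤ 51 ✓
[16, 4, 7, 0] → sum 27  ≤ 51 ✓
[4, 7, 0, 5] → sum 16  ≤ 51 ✓
13 windows satisfy the condition.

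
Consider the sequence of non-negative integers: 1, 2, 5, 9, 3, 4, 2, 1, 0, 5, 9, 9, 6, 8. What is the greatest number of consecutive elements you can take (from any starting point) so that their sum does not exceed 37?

10

→ 1: sum 1, len 1
→ 2: sum 3, len 2
→ 5: sum 8, len 3
→ 9: sum 17, len 4
→ 3: sum 20, len 5
→ 4: sum 24, len 6
→ 2: sum 26, len 7
→ 1: sum 27, len 8
→ 0: sum 27, len 9
→ 5: sum 32, len 10
→ 9 (dropped 1, 2, 5): sum 33, len 8
→ 9 (dropped 9): sum 33, len 8
→ 6 (dropped 3): sum 36, len 8
→ 8 (dropped 4, 2, 1): sum 37, len 6
Longest length seen: 10.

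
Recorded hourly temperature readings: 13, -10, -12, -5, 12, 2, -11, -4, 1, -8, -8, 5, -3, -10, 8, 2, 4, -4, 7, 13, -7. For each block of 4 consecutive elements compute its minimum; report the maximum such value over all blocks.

-4

13 -10 -12 -5 → min -12
-10 -12 -5 12 → min -12
-12 -5 12 2 → min -12
-5 12 2 -11 → min -11
12 2 -11 -4 → min -11
2 -11 -4 1 → min -11
-11 -4 1 -8 → min -11
-4 1 -8 -8 → min -8
1 -8 -8 5 → min -8
-8 -8 5 -3 → min -8
-8 5 -3 -10 → min -10
5 -3 -10 8 → min -10
-3 -10 8 2 → min -10
-10 8 2 4 → min -10
8 2 4 -4 → min -4
2 4 -4 7 → min -4
4 -4 7 13 → min -4
-4 7 13 -7 → min -7
Maximum of these is -4.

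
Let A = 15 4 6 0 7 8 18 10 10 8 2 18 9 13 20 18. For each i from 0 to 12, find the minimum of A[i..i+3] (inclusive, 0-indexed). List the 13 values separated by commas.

0, 0, 0, 0, 7, 8, 8, 2, 2, 2, 2, 9, 9

15 4 6 0 → min 0
4 6 0 7 → min 0
6 0 7 8 → min 0
0 7 8 18 → min 0
7 8 18 10 → min 7
8 18 10 10 → min 8
18 10 10 8 → min 8
10 10 8 2 → min 2
10 8 2 18 → min 2
8 2 18 9 → min 2
2 18 9 13 → min 2
18 9 13 20 → min 9
9 13 20 18 → min 9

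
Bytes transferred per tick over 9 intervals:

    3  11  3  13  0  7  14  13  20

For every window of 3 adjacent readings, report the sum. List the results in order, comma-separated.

17, 27, 16, 20, 21, 34, 47

Sliding a size-3 window across the 9 values:
3 11 3 → sum 17
11 3 13 → sum 27
3 13 0 → sum 16
13 0 7 → sum 20
0 7 14 → sum 21
7 14 13 → sum 34
14 13 20 → sum 47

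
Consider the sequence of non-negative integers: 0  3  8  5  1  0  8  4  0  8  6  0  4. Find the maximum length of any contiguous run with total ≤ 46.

[0] sum 0 len 1
[0, 3] sum 3 len 2
[0, 3, 8] sum 11 len 3
[0, 3, 8, 5] sum 16 len 4
[0, 3, 8, 5, 1] sum 17 len 5
[0, 3, 8, 5, 1, 0] sum 17 len 6
[0, 3, 8, 5, 1, 0, 8] sum 25 len 7
[0, 3, 8, 5, 1, 0, 8, 4] sum 29 len 8
[0, 3, 8, 5, 1, 0, 8, 4, 0] sum 29 len 9
[0, 3, 8, 5, 1, 0, 8, 4, 0, 8] sum 37 len 10
[0, 3, 8, 5, 1, 0, 8, 4, 0, 8, 6] sum 43 len 11
[0, 3, 8, 5, 1, 0, 8, 4, 0, 8, 6, 0] sum 43 len 12
[8, 5, 1, 0, 8, 4, 0, 8, 6, 0, 4] sum 44 len 11
Longest length seen: 12.

12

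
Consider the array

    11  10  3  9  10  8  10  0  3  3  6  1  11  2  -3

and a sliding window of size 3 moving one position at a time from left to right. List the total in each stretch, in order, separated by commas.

(11, 10, 3) → sum 24
(10, 3, 9) → sum 22
(3, 9, 10) → sum 22
(9, 10, 8) → sum 27
(10, 8, 10) → sum 28
(8, 10, 0) → sum 18
(10, 0, 3) → sum 13
(0, 3, 3) → sum 6
(3, 3, 6) → sum 12
(3, 6, 1) → sum 10
(6, 1, 11) → sum 18
(1, 11, 2) → sum 14
(11, 2, -3) → sum 10

24, 22, 22, 27, 28, 18, 13, 6, 12, 10, 18, 14, 10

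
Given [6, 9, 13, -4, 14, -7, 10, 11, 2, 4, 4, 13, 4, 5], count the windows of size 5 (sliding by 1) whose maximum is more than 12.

[6, 9, 13, -4, 14] → max 14  > 12 ✓
[9, 13, -4, 14, -7] → max 14  > 12 ✓
[13, -4, 14, -7, 10] → max 14  > 12 ✓
[-4, 14, -7, 10, 11] → max 14  > 12 ✓
[14, -7, 10, 11, 2] → max 14  > 12 ✓
[-7, 10, 11, 2, 4] → max 11
[10, 11, 2, 4, 4] → max 11
[11, 2, 4, 4, 13] → max 13  > 12 ✓
[2, 4, 4, 13, 4] → max 13  > 12 ✓
[4, 4, 13, 4, 5] → max 13  > 12 ✓
8 windows satisfy the condition.

8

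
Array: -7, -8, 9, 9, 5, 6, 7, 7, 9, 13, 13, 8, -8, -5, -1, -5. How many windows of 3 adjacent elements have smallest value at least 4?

-7 -8 9 → min -8
-8 9 9 → min -8
9 9 5 → min 5  ≥ 4 ✓
9 5 6 → min 5  ≥ 4 ✓
5 6 7 → min 5  ≥ 4 ✓
6 7 7 → min 6  ≥ 4 ✓
7 7 9 → min 7  ≥ 4 ✓
7 9 13 → min 7  ≥ 4 ✓
9 13 13 → min 9  ≥ 4 ✓
13 13 8 → min 8  ≥ 4 ✓
13 8 -8 → min -8
8 -8 -5 → min -8
-8 -5 -1 → min -8
-5 -1 -5 → min -5
8 windows satisfy the condition.

8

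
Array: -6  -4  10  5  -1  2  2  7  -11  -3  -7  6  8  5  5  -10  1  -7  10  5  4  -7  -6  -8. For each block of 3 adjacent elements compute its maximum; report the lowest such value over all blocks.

-6

-6 -4 10 → max 10
-4 10 5 → max 10
10 5 -1 → max 10
5 -1 2 → max 5
-1 2 2 → max 2
2 2 7 → max 7
2 7 -11 → max 7
7 -11 -3 → max 7
-11 -3 -7 → max -3
-3 -7 6 → max 6
-7 6 8 → max 8
6 8 5 → max 8
8 5 5 → max 8
5 5 -10 → max 5
5 -10 1 → max 5
-10 1 -7 → max 1
1 -7 10 → max 10
-7 10 5 → max 10
10 5 4 → max 10
5 4 -7 → max 5
4 -7 -6 → max 4
-7 -6 -8 → max -6
Lowest of these is -6.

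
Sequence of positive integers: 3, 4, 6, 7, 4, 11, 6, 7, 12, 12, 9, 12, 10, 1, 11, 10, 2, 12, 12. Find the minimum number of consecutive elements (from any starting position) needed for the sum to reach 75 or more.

8

add 3: running sum 3 < 75
add 4: running sum 7 < 75
add 6: running sum 13 < 75
add 7: running sum 20 < 75
add 4: running sum 24 < 75
add 11: running sum 35 < 75
add 6: running sum 41 < 75
add 7: running sum 48 < 75
add 12: running sum 60 < 75
add 12: running sum 72 < 75
add 9: shortest ending here [4, 6, 7, 4, 11, 6, 7, 12, 12, 9] sum 78, len 10
add 12: shortest ending here [7, 4, 11, 6, 7, 12, 12, 9, 12] sum 80, len 9
add 10: shortest ending here [11, 6, 7, 12, 12, 9, 12, 10] sum 79, len 8
add 1: shortest ending here [11, 6, 7, 12, 12, 9, 12, 10, 1] sum 80, len 9
add 11: shortest ending here [6, 7, 12, 12, 9, 12, 10, 1, 11] sum 80, len 9
add 10: shortest ending here [12, 12, 9, 12, 10, 1, 11, 10] sum 77, len 8
add 2: shortest ending here [12, 12, 9, 12, 10, 1, 11, 10, 2] sum 79, len 9
add 12: shortest ending here [12, 9, 12, 10, 1, 11, 10, 2, 12] sum 79, len 9
add 12: shortest ending here [9, 12, 10, 1, 11, 10, 2, 12, 12] sum 79, len 9
Shortest qualifying length: 8.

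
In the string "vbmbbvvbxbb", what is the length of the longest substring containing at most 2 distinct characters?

add v: window [v] (1 distinct), len 1
add b: window [v, b] (2 distinct), len 2
add m: window [b, m] (2 distinct), len 2
add b: window [b, m, b] (2 distinct), len 3
add b: window [b, m, b, b] (2 distinct), len 4
add v: window [b, b, v] (2 distinct), len 3
add v: window [b, b, v, v] (2 distinct), len 4
add b: window [b, b, v, v, b] (2 distinct), len 5
add x: window [b, x] (2 distinct), len 2
add b: window [b, x, b] (2 distinct), len 3
add b: window [b, x, b, b] (2 distinct), len 4
Longest length with ≤2 distinct: 5.

5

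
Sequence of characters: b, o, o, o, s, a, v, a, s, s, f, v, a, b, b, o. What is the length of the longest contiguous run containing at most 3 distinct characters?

Extend right; when distinct count exceeds 3, shrink from the left:
add b: window [b] (1 distinct), len 1
add o: window [b, o] (2 distinct), len 2
add o: window [b, o, o] (2 distinct), len 3
add o: window [b, o, o, o] (2 distinct), len 4
add s: window [b, o, o, o, s] (3 distinct), len 5
add a: window [o, o, o, s, a] (3 distinct), len 5
add v: window [s, a, v] (3 distinct), len 3
add a: window [s, a, v, a] (3 distinct), len 4
add s: window [s, a, v, a, s] (3 distinct), len 5
add s: window [s, a, v, a, s, s] (3 distinct), len 6
add f: window [a, s, s, f] (3 distinct), len 4
add v: window [s, s, f, v] (3 distinct), len 4
add a: window [f, v, a] (3 distinct), len 3
add b: window [v, a, b] (3 distinct), len 3
add b: window [v, a, b, b] (3 distinct), len 4
add o: window [a, b, b, o] (3 distinct), len 4
Longest length with ≤3 distinct: 6.

6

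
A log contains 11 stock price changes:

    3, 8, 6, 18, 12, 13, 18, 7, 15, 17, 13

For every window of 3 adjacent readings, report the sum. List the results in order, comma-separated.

Sliding a size-3 window across the 11 values:
(3, 8, 6) → sum 17
(8, 6, 18) → sum 32
(6, 18, 12) → sum 36
(18, 12, 13) → sum 43
(12, 13, 18) → sum 43
(13, 18, 7) → sum 38
(18, 7, 15) → sum 40
(7, 15, 17) → sum 39
(15, 17, 13) → sum 45

17, 32, 36, 43, 43, 38, 40, 39, 45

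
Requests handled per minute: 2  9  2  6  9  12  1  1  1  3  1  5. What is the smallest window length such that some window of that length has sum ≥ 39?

add 2: running sum 2 < 39
add 9: running sum 11 < 39
add 2: running sum 13 < 39
add 6: running sum 19 < 39
add 9: running sum 28 < 39
add 12: shortest ending here [2, 9, 2, 6, 9, 12] sum 40, len 6
add 1: shortest ending here [9, 2, 6, 9, 12, 1] sum 39, len 6
add 1: shortest ending here [9, 2, 6, 9, 12, 1, 1] sum 40, len 7
add 1: shortest ending here [9, 2, 6, 9, 12, 1, 1, 1] sum 41, len 8
add 3: shortest ending here [9, 2, 6, 9, 12, 1, 1, 1, 3] sum 44, len 9
add 1: shortest ending here [9, 2, 6, 9, 12, 1, 1, 1, 3, 1] sum 45, len 10
add 5: shortest ending here [6, 9, 12, 1, 1, 1, 3, 1, 5] sum 39, len 9
Shortest qualifying length: 6.

6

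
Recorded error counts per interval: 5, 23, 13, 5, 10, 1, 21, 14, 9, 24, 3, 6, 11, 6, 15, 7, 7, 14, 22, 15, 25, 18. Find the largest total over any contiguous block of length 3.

62

[5, 23, 13] → sum 41
[23, 13, 5] → sum 41
[13, 5, 10] → sum 28
[5, 10, 1] → sum 16
[10, 1, 21] → sum 32
[1, 21, 14] → sum 36
[21, 14, 9] → sum 44
[14, 9, 24] → sum 47
[9, 24, 3] → sum 36
[24, 3, 6] → sum 33
[3, 6, 11] → sum 20
[6, 11, 6] → sum 23
[11, 6, 15] → sum 32
[6, 15, 7] → sum 28
[15, 7, 7] → sum 29
[7, 7, 14] → sum 28
[7, 14, 22] → sum 43
[14, 22, 15] → sum 51
[22, 15, 25] → sum 62
[15, 25, 18] → sum 58
Largest of these is 62.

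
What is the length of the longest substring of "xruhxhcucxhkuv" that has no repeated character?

[x] len 1
[x, r] len 2
[x, r, u] len 3
[x, r, u, h] len 4
[r, u, h, x] len 4
[x, h] len 2
[x, h, c] len 3
[x, h, c, u] len 4
[u, c] len 2
[u, c, x] len 3
[u, c, x, h] len 4
[u, c, x, h, k] len 5
[c, x, h, k, u] len 5
[c, x, h, k, u, v] len 6
Longest all-distinct length: 6.

6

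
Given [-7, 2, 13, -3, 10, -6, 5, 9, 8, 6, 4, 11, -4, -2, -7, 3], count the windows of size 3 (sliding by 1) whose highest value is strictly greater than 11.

3

(-7, 2, 13) → max 13  > 11 ✓
(2, 13, -3) → max 13  > 11 ✓
(13, -3, 10) → max 13  > 11 ✓
(-3, 10, -6) → max 10
(10, -6, 5) → max 10
(-6, 5, 9) → max 9
(5, 9, 8) → max 9
(9, 8, 6) → max 9
(8, 6, 4) → max 8
(6, 4, 11) → max 11
(4, 11, -4) → max 11
(11, -4, -2) → max 11
(-4, -2, -7) → max -2
(-2, -7, 3) → max 3
3 windows satisfy the condition.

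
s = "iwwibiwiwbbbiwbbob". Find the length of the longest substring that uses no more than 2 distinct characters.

Extend right; when distinct count exceeds 2, shrink from the left:
add i: window [i] (1 distinct), len 1
add w: window [i, w] (2 distinct), len 2
add w: window [i, w, w] (2 distinct), len 3
add i: window [i, w, w, i] (2 distinct), len 4
add b: window [i, b] (2 distinct), len 2
add i: window [i, b, i] (2 distinct), len 3
add w: window [i, w] (2 distinct), len 2
add i: window [i, w, i] (2 distinct), len 3
add w: window [i, w, i, w] (2 distinct), len 4
add b: window [w, b] (2 distinct), len 2
add b: window [w, b, b] (2 distinct), len 3
add b: window [w, b, b, b] (2 distinct), len 4
add i: window [b, b, b, i] (2 distinct), len 4
add w: window [i, w] (2 distinct), len 2
add b: window [w, b] (2 distinct), len 2
add b: window [w, b, b] (2 distinct), len 3
add o: window [b, b, o] (2 distinct), len 3
add b: window [b, b, o, b] (2 distinct), len 4
Longest length with ≤2 distinct: 4.

4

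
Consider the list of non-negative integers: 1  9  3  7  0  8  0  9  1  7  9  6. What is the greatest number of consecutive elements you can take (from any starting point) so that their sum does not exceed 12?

Extend to the right; shrink from the left whenever the sum exceeds 12:
add 1: [1] sum 1, len 1
add 9: [1, 9] sum 10, len 2
add 3: [9, 3] sum 12, len 2
add 7: [3, 7] sum 10, len 2
add 0: [3, 7, 0] sum 10, len 3
add 8: [0, 8] sum 8, len 2
add 0: [0, 8, 0] sum 8, len 3
add 9: [0, 9] sum 9, len 2
add 1: [0, 9, 1] sum 10, len 3
add 7: [1, 7] sum 8, len 2
add 9: [9] sum 9, len 1
add 6: [6] sum 6, len 1
Longest length seen: 3.

3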